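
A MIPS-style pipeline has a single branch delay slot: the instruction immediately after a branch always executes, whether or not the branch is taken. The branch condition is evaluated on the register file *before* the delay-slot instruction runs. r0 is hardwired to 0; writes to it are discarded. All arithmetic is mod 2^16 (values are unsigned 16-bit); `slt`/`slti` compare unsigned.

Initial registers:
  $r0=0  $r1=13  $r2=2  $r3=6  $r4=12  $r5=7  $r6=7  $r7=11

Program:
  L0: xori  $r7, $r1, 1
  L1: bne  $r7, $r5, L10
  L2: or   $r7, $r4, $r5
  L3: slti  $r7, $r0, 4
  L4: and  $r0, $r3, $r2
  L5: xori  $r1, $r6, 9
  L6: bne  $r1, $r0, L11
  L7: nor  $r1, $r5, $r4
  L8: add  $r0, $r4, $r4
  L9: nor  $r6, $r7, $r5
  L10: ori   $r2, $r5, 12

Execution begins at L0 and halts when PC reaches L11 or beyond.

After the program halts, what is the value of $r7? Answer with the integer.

[0] xori  $r7, $r1, 1  →  {$r0:0, $r1:13, $r2:2, $r3:6, $r4:12, $r5:7, $r6:7, $r7:12}
[1] bne  $r7, $r5, L10  →  {$r0:0, $r1:13, $r2:2, $r3:6, $r4:12, $r5:7, $r6:7, $r7:12}  ⟨branch taken⟩
[2] or   $r7, $r4, $r5  →  {$r0:0, $r1:13, $r2:2, $r3:6, $r4:12, $r5:7, $r6:7, $r7:15}
[10] ori   $r2, $r5, 12  →  {$r0:0, $r1:13, $r2:15, $r3:6, $r4:12, $r5:7, $r6:7, $r7:15}

15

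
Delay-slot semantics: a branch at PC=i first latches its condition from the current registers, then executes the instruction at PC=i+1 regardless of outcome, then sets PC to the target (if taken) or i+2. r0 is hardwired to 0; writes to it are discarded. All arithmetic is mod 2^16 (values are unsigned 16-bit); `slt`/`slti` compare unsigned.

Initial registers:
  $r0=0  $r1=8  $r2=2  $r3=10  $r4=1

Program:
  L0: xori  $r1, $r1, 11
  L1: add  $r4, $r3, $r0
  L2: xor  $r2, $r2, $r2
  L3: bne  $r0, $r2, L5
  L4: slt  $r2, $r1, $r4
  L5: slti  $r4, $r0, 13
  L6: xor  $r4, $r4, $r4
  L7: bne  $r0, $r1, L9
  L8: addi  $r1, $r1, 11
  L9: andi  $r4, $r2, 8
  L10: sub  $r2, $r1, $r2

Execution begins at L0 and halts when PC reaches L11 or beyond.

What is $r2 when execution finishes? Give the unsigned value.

PC=0  xori  $r1, $r1, 11     | $r0=0 $r1=3 $r2=2 $r3=10 $r4=1
PC=1  add  $r4, $r3, $r0     | $r0=0 $r1=3 $r2=2 $r3=10 $r4=10
PC=2  xor  $r2, $r2, $r2     | $r0=0 $r1=3 $r2=0 $r3=10 $r4=10
PC=3  bne  $r0, $r2, L5      | $r0=0 $r1=3 $r2=0 $r3=10 $r4=10  [not taken]
PC=4  slt  $r2, $r1, $r4     | $r0=0 $r1=3 $r2=1 $r3=10 $r4=10
PC=5  slti  $r4, $r0, 13     | $r0=0 $r1=3 $r2=1 $r3=10 $r4=1
PC=6  xor  $r4, $r4, $r4     | $r0=0 $r1=3 $r2=1 $r3=10 $r4=0
PC=7  bne  $r0, $r1, L9      | $r0=0 $r1=3 $r2=1 $r3=10 $r4=0  [TAKEN]
PC=8  addi  $r1, $r1, 11     | $r0=0 $r1=14 $r2=1 $r3=10 $r4=0
PC=9  andi  $r4, $r2, 8      | $r0=0 $r1=14 $r2=1 $r3=10 $r4=0
PC=10 sub  $r2, $r1, $r2     | $r0=0 $r1=14 $r2=13 $r3=10 $r4=0

13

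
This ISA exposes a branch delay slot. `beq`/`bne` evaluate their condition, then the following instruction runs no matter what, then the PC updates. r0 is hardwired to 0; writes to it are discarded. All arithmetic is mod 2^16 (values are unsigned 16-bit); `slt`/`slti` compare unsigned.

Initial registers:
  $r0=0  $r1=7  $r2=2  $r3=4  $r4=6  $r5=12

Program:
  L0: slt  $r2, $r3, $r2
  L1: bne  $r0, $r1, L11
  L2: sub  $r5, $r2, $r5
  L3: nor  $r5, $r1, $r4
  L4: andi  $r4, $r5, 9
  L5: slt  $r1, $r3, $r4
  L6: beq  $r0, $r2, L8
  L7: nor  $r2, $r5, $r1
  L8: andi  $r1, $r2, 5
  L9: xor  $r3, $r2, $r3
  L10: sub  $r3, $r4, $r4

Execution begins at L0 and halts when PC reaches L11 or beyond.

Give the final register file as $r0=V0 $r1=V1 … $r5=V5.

$r0=0 $r1=7 $r2=0 $r3=4 $r4=6 $r5=65524

PC=0  slt  $r2, $r3, $r2     | $r0=0 $r1=7 $r2=0 $r3=4 $r4=6 $r5=12
PC=1  bne  $r0, $r1, L11     | $r0=0 $r1=7 $r2=0 $r3=4 $r4=6 $r5=12  [TAKEN]
PC=2  sub  $r5, $r2, $r5     | $r0=0 $r1=7 $r2=0 $r3=4 $r4=6 $r5=65524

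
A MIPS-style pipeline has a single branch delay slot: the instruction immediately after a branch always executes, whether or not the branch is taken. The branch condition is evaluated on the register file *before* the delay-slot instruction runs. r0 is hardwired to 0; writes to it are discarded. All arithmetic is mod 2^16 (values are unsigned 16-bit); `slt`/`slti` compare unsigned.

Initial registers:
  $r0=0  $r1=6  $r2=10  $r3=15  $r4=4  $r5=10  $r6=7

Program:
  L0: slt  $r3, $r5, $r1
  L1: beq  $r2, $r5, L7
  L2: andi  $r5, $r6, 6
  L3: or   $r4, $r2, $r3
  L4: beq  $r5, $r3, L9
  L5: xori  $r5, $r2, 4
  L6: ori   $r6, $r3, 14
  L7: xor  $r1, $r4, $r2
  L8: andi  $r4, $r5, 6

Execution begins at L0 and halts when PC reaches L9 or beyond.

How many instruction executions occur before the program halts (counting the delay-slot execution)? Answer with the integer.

5

[0] slt  $r3, $r5, $r1  →  {$r0:0, $r1:6, $r2:10, $r3:0, $r4:4, $r5:10, $r6:7}
[1] beq  $r2, $r5, L7  →  {$r0:0, $r1:6, $r2:10, $r3:0, $r4:4, $r5:10, $r6:7}  ⟨branch taken⟩
[2] andi  $r5, $r6, 6  →  {$r0:0, $r1:6, $r2:10, $r3:0, $r4:4, $r5:6, $r6:7}
[7] xor  $r1, $r4, $r2  →  {$r0:0, $r1:14, $r2:10, $r3:0, $r4:4, $r5:6, $r6:7}
[8] andi  $r4, $r5, 6  →  {$r0:0, $r1:14, $r2:10, $r3:0, $r4:6, $r5:6, $r6:7}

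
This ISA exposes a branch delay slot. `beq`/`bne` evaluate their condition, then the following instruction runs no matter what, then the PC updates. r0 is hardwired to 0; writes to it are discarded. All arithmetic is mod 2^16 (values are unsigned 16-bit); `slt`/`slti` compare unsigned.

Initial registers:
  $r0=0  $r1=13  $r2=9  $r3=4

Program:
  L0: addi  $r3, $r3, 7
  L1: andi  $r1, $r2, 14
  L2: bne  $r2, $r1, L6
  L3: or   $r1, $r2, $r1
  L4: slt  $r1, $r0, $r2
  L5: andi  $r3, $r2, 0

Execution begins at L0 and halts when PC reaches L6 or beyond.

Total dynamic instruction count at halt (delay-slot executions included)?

4

  step pc=0: addi  $r3, $r3, 7  regs=(0,13,9,11)
  step pc=1: andi  $r1, $r2, 14  regs=(0,8,9,11)
  step pc=2: bne  $r2, $r1, L6  cond=T  regs=(0,8,9,11)
  step pc=3: or   $r1, $r2, $r1  regs=(0,9,9,11)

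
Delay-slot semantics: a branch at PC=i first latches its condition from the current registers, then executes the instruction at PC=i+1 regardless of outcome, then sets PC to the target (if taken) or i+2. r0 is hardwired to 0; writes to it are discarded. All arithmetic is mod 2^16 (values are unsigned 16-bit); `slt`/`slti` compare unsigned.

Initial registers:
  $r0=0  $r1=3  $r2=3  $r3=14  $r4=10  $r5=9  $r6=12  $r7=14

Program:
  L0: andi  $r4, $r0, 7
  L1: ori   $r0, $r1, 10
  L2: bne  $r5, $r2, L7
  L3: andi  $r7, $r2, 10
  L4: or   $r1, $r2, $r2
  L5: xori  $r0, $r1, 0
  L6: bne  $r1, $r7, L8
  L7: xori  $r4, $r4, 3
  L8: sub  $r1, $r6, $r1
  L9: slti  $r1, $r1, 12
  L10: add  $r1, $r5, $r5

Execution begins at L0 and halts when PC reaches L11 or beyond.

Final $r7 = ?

#0 andi  $r4, $r0, 7 ; 0/3/3/14/0/9/12/14
#1 ori   $r0, $r1, 10 ; 0/3/3/14/0/9/12/14
#2 bne  $r5, $r2, L7 ; 0/3/3/14/0/9/12/14 ; →target
#3 andi  $r7, $r2, 10 ; 0/3/3/14/0/9/12/2
#7 xori  $r4, $r4, 3 ; 0/3/3/14/3/9/12/2
#8 sub  $r1, $r6, $r1 ; 0/9/3/14/3/9/12/2
#9 slti  $r1, $r1, 12 ; 0/1/3/14/3/9/12/2
#10 add  $r1, $r5, $r5 ; 0/18/3/14/3/9/12/2

2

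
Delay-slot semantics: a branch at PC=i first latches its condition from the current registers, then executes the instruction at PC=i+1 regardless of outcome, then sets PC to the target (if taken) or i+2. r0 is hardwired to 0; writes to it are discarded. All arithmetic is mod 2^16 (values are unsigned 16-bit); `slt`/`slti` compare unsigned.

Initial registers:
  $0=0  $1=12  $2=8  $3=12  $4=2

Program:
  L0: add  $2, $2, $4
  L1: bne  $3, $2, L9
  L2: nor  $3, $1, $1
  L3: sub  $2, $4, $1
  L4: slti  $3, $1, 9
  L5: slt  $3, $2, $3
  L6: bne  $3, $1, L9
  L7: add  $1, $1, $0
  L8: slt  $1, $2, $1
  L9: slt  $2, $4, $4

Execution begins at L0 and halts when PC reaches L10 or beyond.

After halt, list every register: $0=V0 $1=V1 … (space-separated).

[0] add  $2, $2, $4  →  {$0:0, $1:12, $2:10, $3:12, $4:2}
[1] bne  $3, $2, L9  →  {$0:0, $1:12, $2:10, $3:12, $4:2}  ⟨branch taken⟩
[2] nor  $3, $1, $1  →  {$0:0, $1:12, $2:10, $3:65523, $4:2}
[9] slt  $2, $4, $4  →  {$0:0, $1:12, $2:0, $3:65523, $4:2}

$0=0 $1=12 $2=0 $3=65523 $4=2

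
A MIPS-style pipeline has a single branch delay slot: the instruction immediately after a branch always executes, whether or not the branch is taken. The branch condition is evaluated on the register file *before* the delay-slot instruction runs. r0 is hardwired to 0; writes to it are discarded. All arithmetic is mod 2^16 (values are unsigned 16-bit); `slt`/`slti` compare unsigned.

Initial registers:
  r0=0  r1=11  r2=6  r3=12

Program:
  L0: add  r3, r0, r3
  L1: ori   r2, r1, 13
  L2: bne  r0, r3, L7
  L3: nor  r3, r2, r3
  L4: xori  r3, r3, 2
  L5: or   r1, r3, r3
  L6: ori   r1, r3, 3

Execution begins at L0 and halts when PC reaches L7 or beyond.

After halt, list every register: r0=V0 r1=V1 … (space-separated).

r0=0 r1=11 r2=15 r3=65520

PC=0  add  r3, r0, r3        | r0=0 r1=11 r2=6 r3=12
PC=1  ori   r2, r1, 13       | r0=0 r1=11 r2=15 r3=12
PC=2  bne  r0, r3, L7        | r0=0 r1=11 r2=15 r3=12  [TAKEN]
PC=3  nor  r3, r2, r3        | r0=0 r1=11 r2=15 r3=65520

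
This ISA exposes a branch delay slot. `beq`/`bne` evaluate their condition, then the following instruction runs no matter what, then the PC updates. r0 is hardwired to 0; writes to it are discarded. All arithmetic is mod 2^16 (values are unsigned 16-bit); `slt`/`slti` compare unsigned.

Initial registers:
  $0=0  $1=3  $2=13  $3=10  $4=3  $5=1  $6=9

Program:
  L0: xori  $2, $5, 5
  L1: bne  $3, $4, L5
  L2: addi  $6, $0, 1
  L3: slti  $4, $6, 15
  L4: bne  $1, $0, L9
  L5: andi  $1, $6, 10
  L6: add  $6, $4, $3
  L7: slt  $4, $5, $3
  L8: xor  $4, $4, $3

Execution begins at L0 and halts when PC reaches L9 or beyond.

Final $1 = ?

PC=0  xori  $2, $5, 5        | $0=0 $1=3 $2=4 $3=10 $4=3 $5=1 $6=9
PC=1  bne  $3, $4, L5        | $0=0 $1=3 $2=4 $3=10 $4=3 $5=1 $6=9  [TAKEN]
PC=2  addi  $6, $0, 1        | $0=0 $1=3 $2=4 $3=10 $4=3 $5=1 $6=1
PC=5  andi  $1, $6, 10       | $0=0 $1=0 $2=4 $3=10 $4=3 $5=1 $6=1
PC=6  add  $6, $4, $3        | $0=0 $1=0 $2=4 $3=10 $4=3 $5=1 $6=13
PC=7  slt  $4, $5, $3        | $0=0 $1=0 $2=4 $3=10 $4=1 $5=1 $6=13
PC=8  xor  $4, $4, $3        | $0=0 $1=0 $2=4 $3=10 $4=11 $5=1 $6=13

0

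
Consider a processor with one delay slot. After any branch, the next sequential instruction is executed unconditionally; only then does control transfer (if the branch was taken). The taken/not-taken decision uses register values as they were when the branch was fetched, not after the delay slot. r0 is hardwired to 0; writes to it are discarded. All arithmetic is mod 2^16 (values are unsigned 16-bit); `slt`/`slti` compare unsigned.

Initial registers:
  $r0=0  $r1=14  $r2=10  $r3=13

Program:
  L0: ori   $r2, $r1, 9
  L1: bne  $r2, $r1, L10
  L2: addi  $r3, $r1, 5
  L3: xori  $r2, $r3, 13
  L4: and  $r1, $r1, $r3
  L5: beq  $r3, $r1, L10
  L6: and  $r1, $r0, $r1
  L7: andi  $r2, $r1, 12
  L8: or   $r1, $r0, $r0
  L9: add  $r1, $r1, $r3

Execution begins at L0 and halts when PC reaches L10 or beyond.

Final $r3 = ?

19

[0] ori   $r2, $r1, 9  →  {$r0:0, $r1:14, $r2:15, $r3:13}
[1] bne  $r2, $r1, L10  →  {$r0:0, $r1:14, $r2:15, $r3:13}  ⟨branch taken⟩
[2] addi  $r3, $r1, 5  →  {$r0:0, $r1:14, $r2:15, $r3:19}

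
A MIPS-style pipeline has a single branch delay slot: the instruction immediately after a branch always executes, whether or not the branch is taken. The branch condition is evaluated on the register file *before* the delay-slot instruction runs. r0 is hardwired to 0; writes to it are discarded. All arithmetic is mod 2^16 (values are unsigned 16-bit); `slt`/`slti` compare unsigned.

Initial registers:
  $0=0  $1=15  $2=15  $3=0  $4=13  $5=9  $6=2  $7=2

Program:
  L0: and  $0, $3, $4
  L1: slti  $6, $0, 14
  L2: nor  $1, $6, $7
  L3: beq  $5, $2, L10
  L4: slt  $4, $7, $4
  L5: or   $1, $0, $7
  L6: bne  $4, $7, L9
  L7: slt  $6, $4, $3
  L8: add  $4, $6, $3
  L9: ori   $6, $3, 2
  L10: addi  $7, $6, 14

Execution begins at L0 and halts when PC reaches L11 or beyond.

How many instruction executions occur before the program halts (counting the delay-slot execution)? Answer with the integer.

  step pc=0: and  $0, $3, $4  regs=(0,15,15,0,13,9,2,2)
  step pc=1: slti  $6, $0, 14  regs=(0,15,15,0,13,9,1,2)
  step pc=2: nor  $1, $6, $7  regs=(0,65532,15,0,13,9,1,2)
  step pc=3: beq  $5, $2, L10  cond=F  regs=(0,65532,15,0,13,9,1,2)
  step pc=4: slt  $4, $7, $4  regs=(0,65532,15,0,1,9,1,2)
  step pc=5: or   $1, $0, $7  regs=(0,2,15,0,1,9,1,2)
  step pc=6: bne  $4, $7, L9  cond=T  regs=(0,2,15,0,1,9,1,2)
  step pc=7: slt  $6, $4, $3  regs=(0,2,15,0,1,9,0,2)
  step pc=9: ori   $6, $3, 2  regs=(0,2,15,0,1,9,2,2)
  step pc=10: addi  $7, $6, 14  regs=(0,2,15,0,1,9,2,16)

10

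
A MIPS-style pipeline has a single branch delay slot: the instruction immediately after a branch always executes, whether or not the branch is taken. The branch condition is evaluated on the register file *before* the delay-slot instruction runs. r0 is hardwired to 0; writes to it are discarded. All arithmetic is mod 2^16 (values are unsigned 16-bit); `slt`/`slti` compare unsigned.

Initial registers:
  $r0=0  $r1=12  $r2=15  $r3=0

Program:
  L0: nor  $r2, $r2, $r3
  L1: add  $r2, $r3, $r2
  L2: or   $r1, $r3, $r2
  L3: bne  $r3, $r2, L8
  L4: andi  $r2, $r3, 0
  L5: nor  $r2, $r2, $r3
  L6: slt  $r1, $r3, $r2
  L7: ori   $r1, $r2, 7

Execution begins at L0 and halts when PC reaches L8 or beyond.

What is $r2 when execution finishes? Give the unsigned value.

  step pc=0: nor  $r2, $r2, $r3  regs=(0,12,65520,0)
  step pc=1: add  $r2, $r3, $r2  regs=(0,12,65520,0)
  step pc=2: or   $r1, $r3, $r2  regs=(0,65520,65520,0)
  step pc=3: bne  $r3, $r2, L8  cond=T  regs=(0,65520,65520,0)
  step pc=4: andi  $r2, $r3, 0  regs=(0,65520,0,0)

0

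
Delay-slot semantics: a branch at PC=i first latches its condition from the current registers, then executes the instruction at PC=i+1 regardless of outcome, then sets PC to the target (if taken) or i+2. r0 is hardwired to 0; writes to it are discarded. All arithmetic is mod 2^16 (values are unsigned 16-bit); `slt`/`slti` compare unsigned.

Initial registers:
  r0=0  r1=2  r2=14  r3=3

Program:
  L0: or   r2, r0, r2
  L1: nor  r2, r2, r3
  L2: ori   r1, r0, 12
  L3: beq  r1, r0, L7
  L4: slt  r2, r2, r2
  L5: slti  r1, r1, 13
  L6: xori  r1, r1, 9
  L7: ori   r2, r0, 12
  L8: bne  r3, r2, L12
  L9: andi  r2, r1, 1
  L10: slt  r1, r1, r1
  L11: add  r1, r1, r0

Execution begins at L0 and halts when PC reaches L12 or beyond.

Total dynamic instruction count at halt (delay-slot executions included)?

10

  step pc=0: or   r2, r0, r2  regs=(0,2,14,3)
  step pc=1: nor  r2, r2, r3  regs=(0,2,65520,3)
  step pc=2: ori   r1, r0, 12  regs=(0,12,65520,3)
  step pc=3: beq  r1, r0, L7  cond=F  regs=(0,12,65520,3)
  step pc=4: slt  r2, r2, r2  regs=(0,12,0,3)
  step pc=5: slti  r1, r1, 13  regs=(0,1,0,3)
  step pc=6: xori  r1, r1, 9  regs=(0,8,0,3)
  step pc=7: ori   r2, r0, 12  regs=(0,8,12,3)
  step pc=8: bne  r3, r2, L12  cond=T  regs=(0,8,12,3)
  step pc=9: andi  r2, r1, 1  regs=(0,8,0,3)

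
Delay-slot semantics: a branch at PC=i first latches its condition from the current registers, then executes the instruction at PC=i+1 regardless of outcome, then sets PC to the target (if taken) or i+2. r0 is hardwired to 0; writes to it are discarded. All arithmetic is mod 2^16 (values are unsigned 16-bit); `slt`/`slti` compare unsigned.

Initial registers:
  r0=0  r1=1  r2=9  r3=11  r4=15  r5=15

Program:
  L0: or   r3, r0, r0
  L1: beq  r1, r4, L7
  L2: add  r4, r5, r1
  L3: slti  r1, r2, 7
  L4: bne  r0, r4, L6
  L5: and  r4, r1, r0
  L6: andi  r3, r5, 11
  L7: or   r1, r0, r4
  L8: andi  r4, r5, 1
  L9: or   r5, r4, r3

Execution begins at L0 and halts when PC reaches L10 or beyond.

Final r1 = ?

0

PC=0  or   r3, r0, r0        | r0=0 r1=1 r2=9 r3=0 r4=15 r5=15
PC=1  beq  r1, r4, L7        | r0=0 r1=1 r2=9 r3=0 r4=15 r5=15  [not taken]
PC=2  add  r4, r5, r1        | r0=0 r1=1 r2=9 r3=0 r4=16 r5=15
PC=3  slti  r1, r2, 7        | r0=0 r1=0 r2=9 r3=0 r4=16 r5=15
PC=4  bne  r0, r4, L6        | r0=0 r1=0 r2=9 r3=0 r4=16 r5=15  [TAKEN]
PC=5  and  r4, r1, r0        | r0=0 r1=0 r2=9 r3=0 r4=0 r5=15
PC=6  andi  r3, r5, 11       | r0=0 r1=0 r2=9 r3=11 r4=0 r5=15
PC=7  or   r1, r0, r4        | r0=0 r1=0 r2=9 r3=11 r4=0 r5=15
PC=8  andi  r4, r5, 1        | r0=0 r1=0 r2=9 r3=11 r4=1 r5=15
PC=9  or   r5, r4, r3        | r0=0 r1=0 r2=9 r3=11 r4=1 r5=11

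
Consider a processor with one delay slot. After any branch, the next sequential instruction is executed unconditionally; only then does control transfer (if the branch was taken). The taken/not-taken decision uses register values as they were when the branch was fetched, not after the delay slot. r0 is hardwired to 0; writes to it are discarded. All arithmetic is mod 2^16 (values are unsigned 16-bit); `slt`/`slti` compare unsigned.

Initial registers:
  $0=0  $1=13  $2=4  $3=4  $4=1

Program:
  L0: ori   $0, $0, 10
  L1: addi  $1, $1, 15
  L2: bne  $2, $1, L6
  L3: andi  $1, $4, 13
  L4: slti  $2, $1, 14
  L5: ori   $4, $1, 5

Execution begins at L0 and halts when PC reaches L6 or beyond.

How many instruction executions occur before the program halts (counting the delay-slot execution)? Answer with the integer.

4

  step pc=0: ori   $0, $0, 10  regs=(0,13,4,4,1)
  step pc=1: addi  $1, $1, 15  regs=(0,28,4,4,1)
  step pc=2: bne  $2, $1, L6  cond=T  regs=(0,28,4,4,1)
  step pc=3: andi  $1, $4, 13  regs=(0,1,4,4,1)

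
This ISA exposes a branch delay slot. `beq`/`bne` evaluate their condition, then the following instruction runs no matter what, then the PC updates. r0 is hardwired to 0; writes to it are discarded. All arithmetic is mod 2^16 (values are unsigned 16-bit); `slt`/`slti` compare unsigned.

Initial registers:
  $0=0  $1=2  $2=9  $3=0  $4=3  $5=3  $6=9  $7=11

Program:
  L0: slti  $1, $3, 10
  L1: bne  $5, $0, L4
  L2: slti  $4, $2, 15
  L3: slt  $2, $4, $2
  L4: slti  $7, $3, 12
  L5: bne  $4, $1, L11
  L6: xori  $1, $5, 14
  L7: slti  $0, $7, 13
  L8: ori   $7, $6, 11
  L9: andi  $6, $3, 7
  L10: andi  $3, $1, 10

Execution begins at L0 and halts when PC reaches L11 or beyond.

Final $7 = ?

#0 slti  $1, $3, 10 ; 0/1/9/0/3/3/9/11
#1 bne  $5, $0, L4 ; 0/1/9/0/3/3/9/11 ; →target
#2 slti  $4, $2, 15 ; 0/1/9/0/1/3/9/11
#4 slti  $7, $3, 12 ; 0/1/9/0/1/3/9/1
#5 bne  $4, $1, L11 ; 0/1/9/0/1/3/9/1 ; →fallthru
#6 xori  $1, $5, 14 ; 0/13/9/0/1/3/9/1
#7 slti  $0, $7, 13 ; 0/13/9/0/1/3/9/1
#8 ori   $7, $6, 11 ; 0/13/9/0/1/3/9/11
#9 andi  $6, $3, 7 ; 0/13/9/0/1/3/0/11
#10 andi  $3, $1, 10 ; 0/13/9/8/1/3/0/11

11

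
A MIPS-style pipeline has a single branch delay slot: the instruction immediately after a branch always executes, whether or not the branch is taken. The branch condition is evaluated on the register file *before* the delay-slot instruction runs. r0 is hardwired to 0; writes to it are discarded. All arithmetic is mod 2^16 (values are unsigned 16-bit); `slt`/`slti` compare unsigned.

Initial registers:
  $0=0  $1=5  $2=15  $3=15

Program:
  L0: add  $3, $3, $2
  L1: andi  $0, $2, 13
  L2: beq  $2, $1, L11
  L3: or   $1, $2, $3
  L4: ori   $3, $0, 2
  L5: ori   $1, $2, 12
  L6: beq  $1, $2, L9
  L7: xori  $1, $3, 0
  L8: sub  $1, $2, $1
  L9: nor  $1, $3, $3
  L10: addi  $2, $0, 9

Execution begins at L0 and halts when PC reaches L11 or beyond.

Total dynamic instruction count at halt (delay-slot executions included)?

  step pc=0: add  $3, $3, $2  regs=(0,5,15,30)
  step pc=1: andi  $0, $2, 13  regs=(0,5,15,30)
  step pc=2: beq  $2, $1, L11  cond=F  regs=(0,5,15,30)
  step pc=3: or   $1, $2, $3  regs=(0,31,15,30)
  step pc=4: ori   $3, $0, 2  regs=(0,31,15,2)
  step pc=5: ori   $1, $2, 12  regs=(0,15,15,2)
  step pc=6: beq  $1, $2, L9  cond=T  regs=(0,15,15,2)
  step pc=7: xori  $1, $3, 0  regs=(0,2,15,2)
  step pc=9: nor  $1, $3, $3  regs=(0,65533,15,2)
  step pc=10: addi  $2, $0, 9  regs=(0,65533,9,2)

10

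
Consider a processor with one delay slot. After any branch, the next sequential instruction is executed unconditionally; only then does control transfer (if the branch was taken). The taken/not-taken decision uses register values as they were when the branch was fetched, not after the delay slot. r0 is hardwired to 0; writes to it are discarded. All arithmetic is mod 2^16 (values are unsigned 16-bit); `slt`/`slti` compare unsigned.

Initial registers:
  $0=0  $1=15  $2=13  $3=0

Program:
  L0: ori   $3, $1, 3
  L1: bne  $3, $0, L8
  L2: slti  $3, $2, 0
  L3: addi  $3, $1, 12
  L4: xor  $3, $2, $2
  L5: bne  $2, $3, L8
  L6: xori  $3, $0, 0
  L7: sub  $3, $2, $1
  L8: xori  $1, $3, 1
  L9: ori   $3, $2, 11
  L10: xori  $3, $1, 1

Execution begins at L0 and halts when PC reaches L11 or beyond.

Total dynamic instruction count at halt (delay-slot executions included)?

[0] ori   $3, $1, 3  →  {$0:0, $1:15, $2:13, $3:15}
[1] bne  $3, $0, L8  →  {$0:0, $1:15, $2:13, $3:15}  ⟨branch taken⟩
[2] slti  $3, $2, 0  →  {$0:0, $1:15, $2:13, $3:0}
[8] xori  $1, $3, 1  →  {$0:0, $1:1, $2:13, $3:0}
[9] ori   $3, $2, 11  →  {$0:0, $1:1, $2:13, $3:15}
[10] xori  $3, $1, 1  →  {$0:0, $1:1, $2:13, $3:0}

6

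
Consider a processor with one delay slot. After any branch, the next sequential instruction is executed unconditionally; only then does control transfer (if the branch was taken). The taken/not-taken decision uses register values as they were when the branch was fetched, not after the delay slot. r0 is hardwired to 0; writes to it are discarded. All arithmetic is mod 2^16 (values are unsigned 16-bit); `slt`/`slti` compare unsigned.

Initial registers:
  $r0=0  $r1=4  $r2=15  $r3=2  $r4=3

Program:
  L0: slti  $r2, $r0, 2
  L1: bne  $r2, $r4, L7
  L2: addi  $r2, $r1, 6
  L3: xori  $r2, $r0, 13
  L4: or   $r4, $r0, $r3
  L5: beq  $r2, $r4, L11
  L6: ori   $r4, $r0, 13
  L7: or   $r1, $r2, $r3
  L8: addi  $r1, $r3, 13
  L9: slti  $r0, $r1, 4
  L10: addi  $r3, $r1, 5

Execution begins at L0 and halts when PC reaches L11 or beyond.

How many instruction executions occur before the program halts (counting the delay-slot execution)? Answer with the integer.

  step pc=0: slti  $r2, $r0, 2  regs=(0,4,1,2,3)
  step pc=1: bne  $r2, $r4, L7  cond=T  regs=(0,4,1,2,3)
  step pc=2: addi  $r2, $r1, 6  regs=(0,4,10,2,3)
  step pc=7: or   $r1, $r2, $r3  regs=(0,10,10,2,3)
  step pc=8: addi  $r1, $r3, 13  regs=(0,15,10,2,3)
  step pc=9: slti  $r0, $r1, 4  regs=(0,15,10,2,3)
  step pc=10: addi  $r3, $r1, 5  regs=(0,15,10,20,3)

7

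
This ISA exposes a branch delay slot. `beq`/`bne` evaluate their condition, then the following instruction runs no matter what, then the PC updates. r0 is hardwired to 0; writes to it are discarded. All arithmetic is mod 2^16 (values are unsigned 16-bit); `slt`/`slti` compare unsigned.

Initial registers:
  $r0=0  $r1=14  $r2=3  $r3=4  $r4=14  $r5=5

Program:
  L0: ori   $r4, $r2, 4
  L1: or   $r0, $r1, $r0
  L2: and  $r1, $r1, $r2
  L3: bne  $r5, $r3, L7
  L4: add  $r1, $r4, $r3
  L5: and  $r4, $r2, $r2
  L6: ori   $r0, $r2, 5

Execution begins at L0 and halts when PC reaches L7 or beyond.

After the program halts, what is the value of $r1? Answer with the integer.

#0 ori   $r4, $r2, 4 ; 0/14/3/4/7/5
#1 or   $r0, $r1, $r0 ; 0/14/3/4/7/5
#2 and  $r1, $r1, $r2 ; 0/2/3/4/7/5
#3 bne  $r5, $r3, L7 ; 0/2/3/4/7/5 ; →target
#4 add  $r1, $r4, $r3 ; 0/11/3/4/7/5

11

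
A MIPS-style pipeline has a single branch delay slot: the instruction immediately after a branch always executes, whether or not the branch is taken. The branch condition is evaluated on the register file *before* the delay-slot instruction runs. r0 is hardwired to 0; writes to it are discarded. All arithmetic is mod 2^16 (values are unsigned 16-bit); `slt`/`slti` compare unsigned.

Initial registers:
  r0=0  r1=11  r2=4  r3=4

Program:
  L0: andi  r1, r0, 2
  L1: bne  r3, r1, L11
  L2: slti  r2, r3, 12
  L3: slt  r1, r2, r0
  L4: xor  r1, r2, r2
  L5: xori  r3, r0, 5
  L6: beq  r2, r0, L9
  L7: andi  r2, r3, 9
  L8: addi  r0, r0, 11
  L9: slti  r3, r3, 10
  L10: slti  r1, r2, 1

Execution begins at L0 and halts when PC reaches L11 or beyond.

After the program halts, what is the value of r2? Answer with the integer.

PC=0  andi  r1, r0, 2        | r0=0 r1=0 r2=4 r3=4
PC=1  bne  r3, r1, L11       | r0=0 r1=0 r2=4 r3=4  [TAKEN]
PC=2  slti  r2, r3, 12       | r0=0 r1=0 r2=1 r3=4

1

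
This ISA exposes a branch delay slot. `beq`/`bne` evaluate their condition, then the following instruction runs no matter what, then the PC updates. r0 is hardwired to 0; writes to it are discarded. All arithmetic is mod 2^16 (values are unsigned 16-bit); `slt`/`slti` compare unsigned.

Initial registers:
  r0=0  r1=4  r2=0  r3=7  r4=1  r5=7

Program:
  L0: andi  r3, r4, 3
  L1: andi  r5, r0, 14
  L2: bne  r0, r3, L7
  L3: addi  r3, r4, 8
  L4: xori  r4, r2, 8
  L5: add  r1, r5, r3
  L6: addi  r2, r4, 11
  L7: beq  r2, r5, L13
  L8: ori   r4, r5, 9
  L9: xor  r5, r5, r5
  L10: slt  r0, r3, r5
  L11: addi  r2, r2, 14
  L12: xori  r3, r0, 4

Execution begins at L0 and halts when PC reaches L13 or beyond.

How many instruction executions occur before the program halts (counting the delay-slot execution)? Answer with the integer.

[0] andi  r3, r4, 3  →  {r0:0, r1:4, r2:0, r3:1, r4:1, r5:7}
[1] andi  r5, r0, 14  →  {r0:0, r1:4, r2:0, r3:1, r4:1, r5:0}
[2] bne  r0, r3, L7  →  {r0:0, r1:4, r2:0, r3:1, r4:1, r5:0}  ⟨branch taken⟩
[3] addi  r3, r4, 8  →  {r0:0, r1:4, r2:0, r3:9, r4:1, r5:0}
[7] beq  r2, r5, L13  →  {r0:0, r1:4, r2:0, r3:9, r4:1, r5:0}  ⟨branch taken⟩
[8] ori   r4, r5, 9  →  {r0:0, r1:4, r2:0, r3:9, r4:9, r5:0}

6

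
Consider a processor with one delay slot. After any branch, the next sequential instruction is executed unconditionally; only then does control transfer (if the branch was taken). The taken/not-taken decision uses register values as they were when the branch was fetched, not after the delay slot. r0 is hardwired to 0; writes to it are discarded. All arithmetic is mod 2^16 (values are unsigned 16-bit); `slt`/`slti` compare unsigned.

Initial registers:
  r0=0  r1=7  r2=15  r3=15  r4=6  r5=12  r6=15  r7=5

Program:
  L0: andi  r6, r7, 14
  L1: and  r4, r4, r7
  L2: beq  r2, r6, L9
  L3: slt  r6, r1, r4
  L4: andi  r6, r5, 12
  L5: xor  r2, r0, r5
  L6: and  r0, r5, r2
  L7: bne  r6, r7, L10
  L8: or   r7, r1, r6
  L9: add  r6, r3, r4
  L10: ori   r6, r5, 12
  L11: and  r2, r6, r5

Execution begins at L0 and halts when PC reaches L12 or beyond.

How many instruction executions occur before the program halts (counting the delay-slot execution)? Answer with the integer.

11

  step pc=0: andi  r6, r7, 14  regs=(0,7,15,15,6,12,4,5)
  step pc=1: and  r4, r4, r7  regs=(0,7,15,15,4,12,4,5)
  step pc=2: beq  r2, r6, L9  cond=F  regs=(0,7,15,15,4,12,4,5)
  step pc=3: slt  r6, r1, r4  regs=(0,7,15,15,4,12,0,5)
  step pc=4: andi  r6, r5, 12  regs=(0,7,15,15,4,12,12,5)
  step pc=5: xor  r2, r0, r5  regs=(0,7,12,15,4,12,12,5)
  step pc=6: and  r0, r5, r2  regs=(0,7,12,15,4,12,12,5)
  step pc=7: bne  r6, r7, L10  cond=T  regs=(0,7,12,15,4,12,12,5)
  step pc=8: or   r7, r1, r6  regs=(0,7,12,15,4,12,12,15)
  step pc=10: ori   r6, r5, 12  regs=(0,7,12,15,4,12,12,15)
  step pc=11: and  r2, r6, r5  regs=(0,7,12,15,4,12,12,15)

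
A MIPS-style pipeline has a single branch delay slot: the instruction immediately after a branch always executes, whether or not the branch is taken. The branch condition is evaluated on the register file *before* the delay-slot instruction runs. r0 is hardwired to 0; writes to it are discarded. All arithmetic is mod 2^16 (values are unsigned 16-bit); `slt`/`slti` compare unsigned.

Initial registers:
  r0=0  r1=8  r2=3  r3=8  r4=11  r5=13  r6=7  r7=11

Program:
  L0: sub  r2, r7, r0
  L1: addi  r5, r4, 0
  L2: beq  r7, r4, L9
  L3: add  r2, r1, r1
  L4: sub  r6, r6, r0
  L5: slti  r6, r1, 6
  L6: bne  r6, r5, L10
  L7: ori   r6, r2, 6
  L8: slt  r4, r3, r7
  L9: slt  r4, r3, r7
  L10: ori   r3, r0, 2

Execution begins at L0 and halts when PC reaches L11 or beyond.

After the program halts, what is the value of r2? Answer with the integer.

  step pc=0: sub  r2, r7, r0  regs=(0,8,11,8,11,13,7,11)
  step pc=1: addi  r5, r4, 0  regs=(0,8,11,8,11,11,7,11)
  step pc=2: beq  r7, r4, L9  cond=T  regs=(0,8,11,8,11,11,7,11)
  step pc=3: add  r2, r1, r1  regs=(0,8,16,8,11,11,7,11)
  step pc=9: slt  r4, r3, r7  regs=(0,8,16,8,1,11,7,11)
  step pc=10: ori   r3, r0, 2  regs=(0,8,16,2,1,11,7,11)

16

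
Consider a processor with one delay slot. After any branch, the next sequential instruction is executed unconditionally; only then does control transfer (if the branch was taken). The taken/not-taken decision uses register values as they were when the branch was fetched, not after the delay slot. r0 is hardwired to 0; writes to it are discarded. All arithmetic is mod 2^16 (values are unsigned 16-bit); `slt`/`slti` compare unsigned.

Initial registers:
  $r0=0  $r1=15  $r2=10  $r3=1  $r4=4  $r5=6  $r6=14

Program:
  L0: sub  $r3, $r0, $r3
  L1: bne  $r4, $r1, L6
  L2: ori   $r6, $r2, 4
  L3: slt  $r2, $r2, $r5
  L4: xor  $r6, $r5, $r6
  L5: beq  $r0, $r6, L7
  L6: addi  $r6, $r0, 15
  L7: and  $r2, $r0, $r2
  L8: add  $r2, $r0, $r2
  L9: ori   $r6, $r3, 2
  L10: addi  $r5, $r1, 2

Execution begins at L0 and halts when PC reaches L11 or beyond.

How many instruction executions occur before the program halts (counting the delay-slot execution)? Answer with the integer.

PC=0  sub  $r3, $r0, $r3     | $r0=0 $r1=15 $r2=10 $r3=65535 $r4=4 $r5=6 $r6=14
PC=1  bne  $r4, $r1, L6      | $r0=0 $r1=15 $r2=10 $r3=65535 $r4=4 $r5=6 $r6=14  [TAKEN]
PC=2  ori   $r6, $r2, 4      | $r0=0 $r1=15 $r2=10 $r3=65535 $r4=4 $r5=6 $r6=14
PC=6  addi  $r6, $r0, 15     | $r0=0 $r1=15 $r2=10 $r3=65535 $r4=4 $r5=6 $r6=15
PC=7  and  $r2, $r0, $r2     | $r0=0 $r1=15 $r2=0 $r3=65535 $r4=4 $r5=6 $r6=15
PC=8  add  $r2, $r0, $r2     | $r0=0 $r1=15 $r2=0 $r3=65535 $r4=4 $r5=6 $r6=15
PC=9  ori   $r6, $r3, 2      | $r0=0 $r1=15 $r2=0 $r3=65535 $r4=4 $r5=6 $r6=65535
PC=10 addi  $r5, $r1, 2      | $r0=0 $r1=15 $r2=0 $r3=65535 $r4=4 $r5=17 $r6=65535

8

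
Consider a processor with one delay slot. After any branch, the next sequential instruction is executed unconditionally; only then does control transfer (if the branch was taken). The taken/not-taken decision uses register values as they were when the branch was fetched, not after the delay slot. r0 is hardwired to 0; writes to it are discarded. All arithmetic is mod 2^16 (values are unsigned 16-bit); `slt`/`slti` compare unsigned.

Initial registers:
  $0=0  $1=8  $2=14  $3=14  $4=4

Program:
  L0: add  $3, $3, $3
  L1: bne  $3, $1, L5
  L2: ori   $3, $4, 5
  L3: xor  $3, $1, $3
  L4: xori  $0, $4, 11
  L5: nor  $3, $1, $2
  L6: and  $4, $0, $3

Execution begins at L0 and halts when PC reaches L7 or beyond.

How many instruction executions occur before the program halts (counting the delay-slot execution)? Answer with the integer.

5

[0] add  $3, $3, $3  →  {$0:0, $1:8, $2:14, $3:28, $4:4}
[1] bne  $3, $1, L5  →  {$0:0, $1:8, $2:14, $3:28, $4:4}  ⟨branch taken⟩
[2] ori   $3, $4, 5  →  {$0:0, $1:8, $2:14, $3:5, $4:4}
[5] nor  $3, $1, $2  →  {$0:0, $1:8, $2:14, $3:65521, $4:4}
[6] and  $4, $0, $3  →  {$0:0, $1:8, $2:14, $3:65521, $4:0}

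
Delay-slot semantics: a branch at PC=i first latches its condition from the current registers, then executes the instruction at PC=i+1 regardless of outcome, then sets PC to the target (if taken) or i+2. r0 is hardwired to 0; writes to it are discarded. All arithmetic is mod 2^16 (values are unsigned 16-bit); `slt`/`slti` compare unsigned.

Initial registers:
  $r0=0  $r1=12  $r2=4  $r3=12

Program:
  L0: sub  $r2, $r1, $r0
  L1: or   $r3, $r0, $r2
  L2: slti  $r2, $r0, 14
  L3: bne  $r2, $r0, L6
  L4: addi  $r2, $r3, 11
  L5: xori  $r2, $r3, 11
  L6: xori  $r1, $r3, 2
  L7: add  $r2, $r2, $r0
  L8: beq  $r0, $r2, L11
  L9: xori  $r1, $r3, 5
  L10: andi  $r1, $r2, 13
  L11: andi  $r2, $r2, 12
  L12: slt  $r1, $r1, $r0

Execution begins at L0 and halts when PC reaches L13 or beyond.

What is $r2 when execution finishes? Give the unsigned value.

  step pc=0: sub  $r2, $r1, $r0  regs=(0,12,12,12)
  step pc=1: or   $r3, $r0, $r2  regs=(0,12,12,12)
  step pc=2: slti  $r2, $r0, 14  regs=(0,12,1,12)
  step pc=3: bne  $r2, $r0, L6  cond=T  regs=(0,12,1,12)
  step pc=4: addi  $r2, $r3, 11  regs=(0,12,23,12)
  step pc=6: xori  $r1, $r3, 2  regs=(0,14,23,12)
  step pc=7: add  $r2, $r2, $r0  regs=(0,14,23,12)
  step pc=8: beq  $r0, $r2, L11  cond=F  regs=(0,14,23,12)
  step pc=9: xori  $r1, $r3, 5  regs=(0,9,23,12)
  step pc=10: andi  $r1, $r2, 13  regs=(0,5,23,12)
  step pc=11: andi  $r2, $r2, 12  regs=(0,5,4,12)
  step pc=12: slt  $r1, $r1, $r0  regs=(0,0,4,12)

4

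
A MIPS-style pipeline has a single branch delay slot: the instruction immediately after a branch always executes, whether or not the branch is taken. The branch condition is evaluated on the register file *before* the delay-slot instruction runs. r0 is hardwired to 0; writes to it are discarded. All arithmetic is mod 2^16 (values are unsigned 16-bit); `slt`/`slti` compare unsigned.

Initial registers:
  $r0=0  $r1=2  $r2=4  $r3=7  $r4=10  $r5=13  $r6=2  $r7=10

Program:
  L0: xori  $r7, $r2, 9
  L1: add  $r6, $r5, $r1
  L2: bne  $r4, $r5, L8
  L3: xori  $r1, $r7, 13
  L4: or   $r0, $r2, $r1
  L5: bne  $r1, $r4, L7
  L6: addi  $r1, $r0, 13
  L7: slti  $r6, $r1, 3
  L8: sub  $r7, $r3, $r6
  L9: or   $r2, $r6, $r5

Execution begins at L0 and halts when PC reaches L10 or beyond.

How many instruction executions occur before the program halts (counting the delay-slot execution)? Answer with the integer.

6

PC=0  xori  $r7, $r2, 9      | $r0=0 $r1=2 $r2=4 $r3=7 $r4=10 $r5=13 $r6=2 $r7=13
PC=1  add  $r6, $r5, $r1     | $r0=0 $r1=2 $r2=4 $r3=7 $r4=10 $r5=13 $r6=15 $r7=13
PC=2  bne  $r4, $r5, L8      | $r0=0 $r1=2 $r2=4 $r3=7 $r4=10 $r5=13 $r6=15 $r7=13  [TAKEN]
PC=3  xori  $r1, $r7, 13     | $r0=0 $r1=0 $r2=4 $r3=7 $r4=10 $r5=13 $r6=15 $r7=13
PC=8  sub  $r7, $r3, $r6     | $r0=0 $r1=0 $r2=4 $r3=7 $r4=10 $r5=13 $r6=15 $r7=65528
PC=9  or   $r2, $r6, $r5     | $r0=0 $r1=0 $r2=15 $r3=7 $r4=10 $r5=13 $r6=15 $r7=65528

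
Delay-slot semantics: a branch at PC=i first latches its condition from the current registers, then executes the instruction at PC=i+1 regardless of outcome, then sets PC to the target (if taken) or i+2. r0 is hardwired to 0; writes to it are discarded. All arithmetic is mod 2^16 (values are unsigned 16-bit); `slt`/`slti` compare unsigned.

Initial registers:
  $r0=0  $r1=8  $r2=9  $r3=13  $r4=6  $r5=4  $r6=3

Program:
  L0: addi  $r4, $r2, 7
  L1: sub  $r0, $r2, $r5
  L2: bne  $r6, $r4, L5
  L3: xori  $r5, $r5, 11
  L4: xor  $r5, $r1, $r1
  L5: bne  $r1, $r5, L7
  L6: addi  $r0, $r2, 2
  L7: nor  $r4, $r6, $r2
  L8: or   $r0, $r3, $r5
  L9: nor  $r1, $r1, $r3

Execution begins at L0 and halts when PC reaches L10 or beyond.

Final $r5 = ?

15

#0 addi  $r4, $r2, 7 ; 0/8/9/13/16/4/3
#1 sub  $r0, $r2, $r5 ; 0/8/9/13/16/4/3
#2 bne  $r6, $r4, L5 ; 0/8/9/13/16/4/3 ; →target
#3 xori  $r5, $r5, 11 ; 0/8/9/13/16/15/3
#5 bne  $r1, $r5, L7 ; 0/8/9/13/16/15/3 ; →target
#6 addi  $r0, $r2, 2 ; 0/8/9/13/16/15/3
#7 nor  $r4, $r6, $r2 ; 0/8/9/13/65524/15/3
#8 or   $r0, $r3, $r5 ; 0/8/9/13/65524/15/3
#9 nor  $r1, $r1, $r3 ; 0/65522/9/13/65524/15/3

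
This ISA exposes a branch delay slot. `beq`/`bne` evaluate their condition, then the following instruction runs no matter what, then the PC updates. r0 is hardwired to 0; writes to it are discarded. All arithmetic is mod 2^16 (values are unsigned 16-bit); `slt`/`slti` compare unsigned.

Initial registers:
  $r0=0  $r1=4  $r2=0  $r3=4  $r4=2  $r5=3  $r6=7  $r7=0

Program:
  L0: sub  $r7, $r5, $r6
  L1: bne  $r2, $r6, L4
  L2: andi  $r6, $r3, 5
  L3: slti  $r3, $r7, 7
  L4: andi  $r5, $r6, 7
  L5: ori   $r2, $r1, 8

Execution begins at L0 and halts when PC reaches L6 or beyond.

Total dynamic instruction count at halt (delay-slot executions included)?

5

  step pc=0: sub  $r7, $r5, $r6  regs=(0,4,0,4,2,3,7,65532)
  step pc=1: bne  $r2, $r6, L4  cond=T  regs=(0,4,0,4,2,3,7,65532)
  step pc=2: andi  $r6, $r3, 5  regs=(0,4,0,4,2,3,4,65532)
  step pc=4: andi  $r5, $r6, 7  regs=(0,4,0,4,2,4,4,65532)
  step pc=5: ori   $r2, $r1, 8  regs=(0,4,12,4,2,4,4,65532)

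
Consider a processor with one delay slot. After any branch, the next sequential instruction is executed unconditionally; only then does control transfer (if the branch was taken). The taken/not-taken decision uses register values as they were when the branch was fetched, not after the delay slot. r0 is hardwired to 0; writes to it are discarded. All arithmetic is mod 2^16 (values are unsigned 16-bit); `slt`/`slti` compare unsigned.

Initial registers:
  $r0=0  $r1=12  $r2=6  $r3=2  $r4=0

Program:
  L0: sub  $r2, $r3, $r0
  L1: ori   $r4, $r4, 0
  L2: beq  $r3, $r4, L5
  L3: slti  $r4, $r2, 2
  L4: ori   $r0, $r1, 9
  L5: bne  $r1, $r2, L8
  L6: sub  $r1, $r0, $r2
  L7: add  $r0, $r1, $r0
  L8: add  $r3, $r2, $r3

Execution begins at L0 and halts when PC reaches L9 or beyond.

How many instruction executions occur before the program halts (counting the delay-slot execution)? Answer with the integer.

8

[0] sub  $r2, $r3, $r0  →  {$r0:0, $r1:12, $r2:2, $r3:2, $r4:0}
[1] ori   $r4, $r4, 0  →  {$r0:0, $r1:12, $r2:2, $r3:2, $r4:0}
[2] beq  $r3, $r4, L5  →  {$r0:0, $r1:12, $r2:2, $r3:2, $r4:0}  ⟨branch fallthrough⟩
[3] slti  $r4, $r2, 2  →  {$r0:0, $r1:12, $r2:2, $r3:2, $r4:0}
[4] ori   $r0, $r1, 9  →  {$r0:0, $r1:12, $r2:2, $r3:2, $r4:0}
[5] bne  $r1, $r2, L8  →  {$r0:0, $r1:12, $r2:2, $r3:2, $r4:0}  ⟨branch taken⟩
[6] sub  $r1, $r0, $r2  →  {$r0:0, $r1:65534, $r2:2, $r3:2, $r4:0}
[8] add  $r3, $r2, $r3  →  {$r0:0, $r1:65534, $r2:2, $r3:4, $r4:0}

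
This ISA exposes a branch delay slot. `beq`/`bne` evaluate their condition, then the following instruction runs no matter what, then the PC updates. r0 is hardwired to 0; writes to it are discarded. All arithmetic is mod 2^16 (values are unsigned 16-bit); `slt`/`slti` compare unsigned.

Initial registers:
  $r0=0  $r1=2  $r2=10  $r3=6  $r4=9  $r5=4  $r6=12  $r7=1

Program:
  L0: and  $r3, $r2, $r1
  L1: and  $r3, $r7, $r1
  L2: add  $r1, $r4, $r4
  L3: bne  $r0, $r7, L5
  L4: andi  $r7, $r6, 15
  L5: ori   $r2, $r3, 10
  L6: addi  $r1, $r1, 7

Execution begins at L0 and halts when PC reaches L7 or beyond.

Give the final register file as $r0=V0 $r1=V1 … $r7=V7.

PC=0  and  $r3, $r2, $r1     | $r0=0 $r1=2 $r2=10 $r3=2 $r4=9 $r5=4 $r6=12 $r7=1
PC=1  and  $r3, $r7, $r1     | $r0=0 $r1=2 $r2=10 $r3=0 $r4=9 $r5=4 $r6=12 $r7=1
PC=2  add  $r1, $r4, $r4     | $r0=0 $r1=18 $r2=10 $r3=0 $r4=9 $r5=4 $r6=12 $r7=1
PC=3  bne  $r0, $r7, L5      | $r0=0 $r1=18 $r2=10 $r3=0 $r4=9 $r5=4 $r6=12 $r7=1  [TAKEN]
PC=4  andi  $r7, $r6, 15     | $r0=0 $r1=18 $r2=10 $r3=0 $r4=9 $r5=4 $r6=12 $r7=12
PC=5  ori   $r2, $r3, 10     | $r0=0 $r1=18 $r2=10 $r3=0 $r4=9 $r5=4 $r6=12 $r7=12
PC=6  addi  $r1, $r1, 7      | $r0=0 $r1=25 $r2=10 $r3=0 $r4=9 $r5=4 $r6=12 $r7=12

$r0=0 $r1=25 $r2=10 $r3=0 $r4=9 $r5=4 $r6=12 $r7=12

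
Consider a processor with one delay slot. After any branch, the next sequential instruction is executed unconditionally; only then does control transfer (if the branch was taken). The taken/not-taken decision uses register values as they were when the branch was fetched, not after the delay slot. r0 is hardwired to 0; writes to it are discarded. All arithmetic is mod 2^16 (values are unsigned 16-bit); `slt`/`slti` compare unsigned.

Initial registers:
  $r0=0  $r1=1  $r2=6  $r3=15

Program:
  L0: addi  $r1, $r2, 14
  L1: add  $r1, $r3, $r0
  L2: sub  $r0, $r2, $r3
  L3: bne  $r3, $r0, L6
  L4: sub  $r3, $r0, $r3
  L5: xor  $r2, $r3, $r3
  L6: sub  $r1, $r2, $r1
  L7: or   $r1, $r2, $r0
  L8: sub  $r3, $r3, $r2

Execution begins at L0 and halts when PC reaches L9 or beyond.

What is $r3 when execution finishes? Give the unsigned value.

  step pc=0: addi  $r1, $r2, 14  regs=(0,20,6,15)
  step pc=1: add  $r1, $r3, $r0  regs=(0,15,6,15)
  step pc=2: sub  $r0, $r2, $r3  regs=(0,15,6,15)
  step pc=3: bne  $r3, $r0, L6  cond=T  regs=(0,15,6,15)
  step pc=4: sub  $r3, $r0, $r3  regs=(0,15,6,65521)
  step pc=6: sub  $r1, $r2, $r1  regs=(0,65527,6,65521)
  step pc=7: or   $r1, $r2, $r0  regs=(0,6,6,65521)
  step pc=8: sub  $r3, $r3, $r2  regs=(0,6,6,65515)

65515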